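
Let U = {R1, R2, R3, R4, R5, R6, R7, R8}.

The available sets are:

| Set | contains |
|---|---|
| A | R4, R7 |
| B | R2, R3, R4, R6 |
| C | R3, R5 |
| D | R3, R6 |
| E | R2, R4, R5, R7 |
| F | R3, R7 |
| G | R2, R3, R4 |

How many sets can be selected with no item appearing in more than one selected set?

A, D are pairwise disjoint (A={R4,R7}; D={R3,R6}).
Every remaining set overlaps one of these, and no 3 of the listed sets are pairwise disjoint, so 2 is the maximum.

2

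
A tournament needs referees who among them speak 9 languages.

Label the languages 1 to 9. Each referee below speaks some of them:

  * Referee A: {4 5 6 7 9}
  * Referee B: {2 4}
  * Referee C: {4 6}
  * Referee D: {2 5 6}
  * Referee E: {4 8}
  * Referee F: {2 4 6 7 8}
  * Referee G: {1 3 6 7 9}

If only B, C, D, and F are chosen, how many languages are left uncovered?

3

Union of B, C, D, F = {2, 4, 5, 6, 7, 8}.
Not covered: 1, 3, 9 — 3 languages.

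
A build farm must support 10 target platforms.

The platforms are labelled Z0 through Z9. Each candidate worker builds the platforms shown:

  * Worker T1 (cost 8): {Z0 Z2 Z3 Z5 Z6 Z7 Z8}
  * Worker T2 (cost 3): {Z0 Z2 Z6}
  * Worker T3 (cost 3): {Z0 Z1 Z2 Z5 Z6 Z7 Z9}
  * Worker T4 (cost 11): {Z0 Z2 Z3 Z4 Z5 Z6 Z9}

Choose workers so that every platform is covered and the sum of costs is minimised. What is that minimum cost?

22

T1, T3, T4 together cover every platform (T1 ∪ T3 ∪ T4 = {Z0, Z1, Z2, Z3, Z4, Z5, Z6, Z7, Z8, Z9}); total cost 8 + 3 + 11 = 22.
No covering selection has total cost below 22.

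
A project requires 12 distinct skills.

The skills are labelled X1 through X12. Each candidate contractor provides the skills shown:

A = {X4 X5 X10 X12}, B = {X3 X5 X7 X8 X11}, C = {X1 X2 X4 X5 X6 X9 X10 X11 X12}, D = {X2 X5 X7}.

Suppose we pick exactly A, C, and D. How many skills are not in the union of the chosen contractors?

Union of A, C, D = {X1, X2, X4, X5, X6, X7, X9, X10, X11, X12}.
Not covered: X3, X8 — 2 skills.

2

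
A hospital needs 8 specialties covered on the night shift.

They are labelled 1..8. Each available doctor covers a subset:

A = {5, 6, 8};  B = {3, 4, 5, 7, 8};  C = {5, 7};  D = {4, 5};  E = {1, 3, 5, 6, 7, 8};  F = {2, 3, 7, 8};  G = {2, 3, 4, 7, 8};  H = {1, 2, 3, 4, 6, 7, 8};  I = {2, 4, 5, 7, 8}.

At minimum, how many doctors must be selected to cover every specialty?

2

C and H together: C ∪ H = {1, 2, 3, 4, 5, 6, 7, 8} — every specialty is covered.
No single doctor has all 8 specialties (the largest, H, has 7), so 2 is optimal.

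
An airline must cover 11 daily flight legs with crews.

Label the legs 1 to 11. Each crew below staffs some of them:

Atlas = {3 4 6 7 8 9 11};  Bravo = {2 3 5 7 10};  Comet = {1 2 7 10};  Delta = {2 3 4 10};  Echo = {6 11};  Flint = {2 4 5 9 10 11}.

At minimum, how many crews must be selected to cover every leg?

3

Atlas and Comet and Flint together: Atlas ∪ Comet ∪ Flint = {1, 2, 3, 4, 5, 6, 7, 8, 9, 10, 11} — every leg is covered.
Only Comet contains 1, so Comet is forced; the remaining 7 legs need at least 2 more crews (each remaining crew adds at most 6) — so at least 3 crews are needed, and 3 is optimal.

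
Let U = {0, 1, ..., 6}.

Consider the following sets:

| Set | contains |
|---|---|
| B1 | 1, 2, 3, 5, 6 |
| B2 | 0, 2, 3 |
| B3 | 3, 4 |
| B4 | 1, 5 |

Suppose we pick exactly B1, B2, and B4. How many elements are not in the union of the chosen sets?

1

Union of B1, B2, B4 = {0, 1, 2, 3, 5, 6}.
Not covered: 4 — 1 element.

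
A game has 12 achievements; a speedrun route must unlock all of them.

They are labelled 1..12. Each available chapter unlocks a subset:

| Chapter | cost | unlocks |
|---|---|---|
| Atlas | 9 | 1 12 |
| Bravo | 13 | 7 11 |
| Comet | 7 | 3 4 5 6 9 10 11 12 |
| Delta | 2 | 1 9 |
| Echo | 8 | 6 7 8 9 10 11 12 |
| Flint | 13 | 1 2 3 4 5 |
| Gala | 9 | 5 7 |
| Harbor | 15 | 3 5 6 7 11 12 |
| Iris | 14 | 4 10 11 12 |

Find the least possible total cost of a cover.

21

Echo, Flint together cover every achievement (Echo ∪ Flint = {1, 2, 3, 4, 5, 6, 7, 8, 9, 10, 11, 12}); total cost 8 + 13 = 21.
The greedy pick Comet, Delta, Echo, Flint costs 30; no covering selection beats 21.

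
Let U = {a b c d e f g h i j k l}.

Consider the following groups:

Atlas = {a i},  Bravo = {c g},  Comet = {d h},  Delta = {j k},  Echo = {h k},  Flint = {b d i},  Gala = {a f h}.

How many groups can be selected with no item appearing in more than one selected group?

4

Bravo, Delta, Flint, Gala are pairwise disjoint (Bravo={c,g}; Delta={j,k}; Flint={b,d,i}; Gala={a,f,h}).
Every remaining group overlaps one of these, and no 5 of the listed groups are pairwise disjoint, so 4 is the maximum.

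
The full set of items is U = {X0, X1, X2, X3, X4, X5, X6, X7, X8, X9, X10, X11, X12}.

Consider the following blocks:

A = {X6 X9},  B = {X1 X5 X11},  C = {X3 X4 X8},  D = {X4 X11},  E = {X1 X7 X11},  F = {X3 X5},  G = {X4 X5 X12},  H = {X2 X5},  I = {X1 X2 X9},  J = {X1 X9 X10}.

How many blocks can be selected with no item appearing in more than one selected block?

A, C, E, H are pairwise disjoint (A={X6,X9}; C={X3,X4,X8}; E={X1,X7,X11}; H={X2,X5}).
Every remaining block overlaps one of these, and no 5 of the listed blocks are pairwise disjoint, so 4 is the maximum.

4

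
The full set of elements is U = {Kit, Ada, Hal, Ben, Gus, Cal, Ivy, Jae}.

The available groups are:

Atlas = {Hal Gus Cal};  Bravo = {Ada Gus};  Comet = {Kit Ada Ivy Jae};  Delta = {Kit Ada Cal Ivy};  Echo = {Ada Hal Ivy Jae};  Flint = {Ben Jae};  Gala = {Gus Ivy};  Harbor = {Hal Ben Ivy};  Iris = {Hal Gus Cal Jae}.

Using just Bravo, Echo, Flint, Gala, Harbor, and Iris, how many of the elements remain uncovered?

Union of Bravo, Echo, Flint, Gala, Harbor, Iris = {Ada, Hal, Ben, Gus, Cal, Ivy, Jae}.
Not covered: Kit — 1 element.

1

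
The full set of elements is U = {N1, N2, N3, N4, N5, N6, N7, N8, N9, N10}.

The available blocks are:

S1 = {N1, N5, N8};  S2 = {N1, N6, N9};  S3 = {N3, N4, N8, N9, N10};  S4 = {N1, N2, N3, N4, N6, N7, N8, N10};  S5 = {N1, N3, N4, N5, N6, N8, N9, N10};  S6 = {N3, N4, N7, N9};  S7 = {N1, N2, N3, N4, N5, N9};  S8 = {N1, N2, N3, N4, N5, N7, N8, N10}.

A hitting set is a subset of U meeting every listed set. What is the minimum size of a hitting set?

The 2 elements {N1, N3} hit every block.
The blocks S1, S6 are pairwise disjoint, so any hitting set needs a separate element for each — at least 2. Hence 2 is optimal.

2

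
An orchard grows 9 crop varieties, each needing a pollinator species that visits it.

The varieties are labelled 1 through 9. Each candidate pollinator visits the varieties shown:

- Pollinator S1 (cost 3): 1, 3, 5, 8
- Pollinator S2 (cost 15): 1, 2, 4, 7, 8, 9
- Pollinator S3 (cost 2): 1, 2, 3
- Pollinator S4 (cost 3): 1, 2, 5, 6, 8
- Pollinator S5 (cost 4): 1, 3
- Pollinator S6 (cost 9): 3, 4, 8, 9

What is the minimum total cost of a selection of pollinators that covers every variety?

S2, S3, S4 together cover every variety (S2 ∪ S3 ∪ S4 = {1, 2, 3, 4, 5, 6, 7, 8, 9}); total cost 15 + 2 + 3 = 20.
The greedy pick S4, S3, S6, S2 costs 29; no covering selection beats 20.

20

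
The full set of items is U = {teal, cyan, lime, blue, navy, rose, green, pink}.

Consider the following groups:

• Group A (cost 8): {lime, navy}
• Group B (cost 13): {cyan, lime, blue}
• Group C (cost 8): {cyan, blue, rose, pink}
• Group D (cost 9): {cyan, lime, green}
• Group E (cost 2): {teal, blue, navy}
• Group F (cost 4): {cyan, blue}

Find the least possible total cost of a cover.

19

C, D, E together cover every item (C ∪ D ∪ E = {teal, cyan, lime, blue, navy, rose, green, pink}); total cost 8 + 9 + 2 = 19.
No covering selection has total cost below 19.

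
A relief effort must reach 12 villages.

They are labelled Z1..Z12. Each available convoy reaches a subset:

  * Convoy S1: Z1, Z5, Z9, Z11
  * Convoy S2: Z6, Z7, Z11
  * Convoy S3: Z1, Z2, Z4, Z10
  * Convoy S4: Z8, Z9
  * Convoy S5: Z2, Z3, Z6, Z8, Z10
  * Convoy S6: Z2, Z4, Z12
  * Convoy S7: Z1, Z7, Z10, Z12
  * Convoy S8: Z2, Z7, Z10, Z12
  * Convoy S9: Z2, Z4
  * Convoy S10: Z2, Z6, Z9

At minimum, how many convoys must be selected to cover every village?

4

S1 and S2 and S5 and S6 together: S1 ∪ S2 ∪ S5 ∪ S6 = {Z1, Z2, Z3, Z4, Z5, Z6, Z7, Z8, Z9, Z10, Z11, Z12} — every village is covered.
No 3 of the 10 convoys cover everything (all 120 combinations miss at least one village), so 4 is optimal.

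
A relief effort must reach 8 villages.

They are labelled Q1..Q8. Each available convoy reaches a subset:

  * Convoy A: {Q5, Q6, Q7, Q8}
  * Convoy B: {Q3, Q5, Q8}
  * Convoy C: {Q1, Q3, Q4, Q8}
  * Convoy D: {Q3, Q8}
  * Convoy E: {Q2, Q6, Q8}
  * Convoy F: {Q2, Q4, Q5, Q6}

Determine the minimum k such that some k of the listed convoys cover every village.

3

Take {A, C, F}. Their union is {Q1, Q2, Q3, Q4, Q5, Q6, Q7, Q8}, which is all 8 villages.
Only C contains Q1, so C is forced; the remaining 4 villages need at least 2 more convoys (each remaining convoy adds at most 3) — so at least 3 convoys are needed, and 3 is optimal.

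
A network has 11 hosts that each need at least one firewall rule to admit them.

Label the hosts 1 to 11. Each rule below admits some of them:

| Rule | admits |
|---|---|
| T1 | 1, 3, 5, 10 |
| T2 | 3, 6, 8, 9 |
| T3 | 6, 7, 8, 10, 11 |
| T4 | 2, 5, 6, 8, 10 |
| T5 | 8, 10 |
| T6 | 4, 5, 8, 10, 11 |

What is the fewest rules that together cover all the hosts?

Take {T1, T2, T3, T4, T6}. Their union is {1, 2, 3, 4, 5, 6, 7, 8, 9, 10, 11}, which is all 11 hosts.
No 4 of the 6 rules cover everything (all 15 combinations miss at least one host), so 5 is optimal.

5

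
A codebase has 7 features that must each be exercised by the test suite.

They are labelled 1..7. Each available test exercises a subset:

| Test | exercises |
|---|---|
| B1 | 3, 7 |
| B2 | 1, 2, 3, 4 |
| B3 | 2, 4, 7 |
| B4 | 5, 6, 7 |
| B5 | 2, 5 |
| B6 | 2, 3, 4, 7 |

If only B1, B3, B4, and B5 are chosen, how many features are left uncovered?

Union of B1, B3, B4, B5 = {2, 3, 4, 5, 6, 7}.
Not covered: 1 — 1 feature.

1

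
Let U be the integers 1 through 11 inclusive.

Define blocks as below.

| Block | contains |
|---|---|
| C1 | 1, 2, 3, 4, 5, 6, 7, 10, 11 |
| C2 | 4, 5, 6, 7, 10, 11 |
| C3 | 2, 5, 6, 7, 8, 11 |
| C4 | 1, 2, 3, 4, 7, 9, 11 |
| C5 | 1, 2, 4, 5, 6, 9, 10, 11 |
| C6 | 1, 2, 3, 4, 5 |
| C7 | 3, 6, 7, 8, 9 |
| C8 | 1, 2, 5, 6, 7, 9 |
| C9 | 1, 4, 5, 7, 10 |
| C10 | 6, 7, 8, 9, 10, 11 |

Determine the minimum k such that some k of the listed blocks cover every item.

C1 and C10 together: C1 ∪ C10 = {1, 2, 3, 4, 5, 6, 7, 8, 9, 10, 11} — every item is covered.
No single block has all 11 items (the largest, C1, has 9), so 2 is optimal.

2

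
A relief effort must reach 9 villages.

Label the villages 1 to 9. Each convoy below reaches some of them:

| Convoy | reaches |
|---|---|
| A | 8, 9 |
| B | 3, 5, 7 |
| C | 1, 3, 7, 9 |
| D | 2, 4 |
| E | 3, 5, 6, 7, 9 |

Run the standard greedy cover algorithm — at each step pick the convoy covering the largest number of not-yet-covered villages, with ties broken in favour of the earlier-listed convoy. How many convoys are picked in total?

4

Greedy: pick E (covers 5 new) → pick D (covers 2 new) → pick A (covers 1 new) → pick C (covers 1 new). Total picks: 4.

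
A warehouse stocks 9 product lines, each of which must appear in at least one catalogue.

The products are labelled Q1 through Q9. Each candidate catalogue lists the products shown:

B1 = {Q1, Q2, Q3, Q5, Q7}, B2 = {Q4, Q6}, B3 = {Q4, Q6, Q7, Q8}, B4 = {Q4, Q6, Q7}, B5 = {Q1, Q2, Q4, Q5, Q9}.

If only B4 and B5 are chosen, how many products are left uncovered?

Union of B4, B5 = {Q1, Q2, Q4, Q5, Q6, Q7, Q9}.
Not covered: Q3, Q8 — 2 products.

2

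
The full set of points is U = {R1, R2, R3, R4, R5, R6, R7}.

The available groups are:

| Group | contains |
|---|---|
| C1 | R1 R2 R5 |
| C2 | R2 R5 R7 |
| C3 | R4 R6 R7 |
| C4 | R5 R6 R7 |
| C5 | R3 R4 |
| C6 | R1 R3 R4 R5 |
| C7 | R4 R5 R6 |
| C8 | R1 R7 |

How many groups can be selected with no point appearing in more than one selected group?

C1, C3 are pairwise disjoint (C1={R1,R2,R5}; C3={R4,R6,R7}).
Every remaining group overlaps one of these, and no 3 of the listed groups are pairwise disjoint, so 2 is the maximum.

2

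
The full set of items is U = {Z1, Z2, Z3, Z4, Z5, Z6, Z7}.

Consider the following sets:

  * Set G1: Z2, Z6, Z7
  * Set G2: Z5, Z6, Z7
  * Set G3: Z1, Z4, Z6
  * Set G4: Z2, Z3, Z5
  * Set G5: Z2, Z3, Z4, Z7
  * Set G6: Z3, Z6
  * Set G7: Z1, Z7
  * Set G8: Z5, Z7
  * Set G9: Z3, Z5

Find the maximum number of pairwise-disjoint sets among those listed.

G6, G8 are pairwise disjoint (G6={Z3,Z6}; G8={Z5,Z7}).
Every remaining set overlaps one of these, and no 3 of the listed sets are pairwise disjoint, so 2 is the maximum.

2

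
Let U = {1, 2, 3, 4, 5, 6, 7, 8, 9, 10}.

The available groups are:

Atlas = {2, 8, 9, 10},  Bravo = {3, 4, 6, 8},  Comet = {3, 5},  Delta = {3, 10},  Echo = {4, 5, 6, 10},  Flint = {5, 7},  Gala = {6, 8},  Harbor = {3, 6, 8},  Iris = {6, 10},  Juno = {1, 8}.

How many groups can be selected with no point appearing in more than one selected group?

3

Comet, Iris, Juno are pairwise disjoint (Comet={3,5}; Iris={6,10}; Juno={1,8}).
Every remaining group overlaps one of these, and no 4 of the listed groups are pairwise disjoint, so 3 is the maximum.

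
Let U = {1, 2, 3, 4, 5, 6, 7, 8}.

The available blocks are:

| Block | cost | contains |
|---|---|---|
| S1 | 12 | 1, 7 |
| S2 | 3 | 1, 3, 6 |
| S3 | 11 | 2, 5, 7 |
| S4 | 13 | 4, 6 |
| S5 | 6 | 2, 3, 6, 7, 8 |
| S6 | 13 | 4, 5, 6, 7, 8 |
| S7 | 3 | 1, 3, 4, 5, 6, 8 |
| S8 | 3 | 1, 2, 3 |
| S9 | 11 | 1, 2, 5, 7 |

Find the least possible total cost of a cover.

S5, S7 together cover every item (S5 ∪ S7 = {1, 2, 3, 4, 5, 6, 7, 8}); total cost 6 + 3 = 9.
No covering selection has total cost below 9.

9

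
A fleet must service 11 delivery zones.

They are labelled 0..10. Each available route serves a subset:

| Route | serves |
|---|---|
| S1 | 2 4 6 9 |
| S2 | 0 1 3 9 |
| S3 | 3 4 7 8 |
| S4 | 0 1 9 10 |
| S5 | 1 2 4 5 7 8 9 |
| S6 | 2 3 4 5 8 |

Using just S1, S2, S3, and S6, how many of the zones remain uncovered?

1

Union of S1, S2, S3, S6 = {0, 1, 2, 3, 4, 5, 6, 7, 8, 9}.
Not covered: 10 — 1 zone.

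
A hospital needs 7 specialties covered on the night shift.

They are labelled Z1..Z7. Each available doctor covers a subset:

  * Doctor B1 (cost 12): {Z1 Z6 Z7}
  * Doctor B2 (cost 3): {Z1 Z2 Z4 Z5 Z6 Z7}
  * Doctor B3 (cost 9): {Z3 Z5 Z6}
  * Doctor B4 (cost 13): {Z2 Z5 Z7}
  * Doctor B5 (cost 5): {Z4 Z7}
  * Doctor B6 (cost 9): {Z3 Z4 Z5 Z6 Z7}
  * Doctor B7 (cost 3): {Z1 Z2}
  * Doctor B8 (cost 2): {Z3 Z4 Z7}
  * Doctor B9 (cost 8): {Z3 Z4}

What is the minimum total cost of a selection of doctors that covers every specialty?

B2, B8 together cover every specialty (B2 ∪ B8 = {Z1, Z2, Z3, Z4, Z5, Z6, Z7}); total cost 3 + 2 = 5.
No covering selection has total cost below 5.

5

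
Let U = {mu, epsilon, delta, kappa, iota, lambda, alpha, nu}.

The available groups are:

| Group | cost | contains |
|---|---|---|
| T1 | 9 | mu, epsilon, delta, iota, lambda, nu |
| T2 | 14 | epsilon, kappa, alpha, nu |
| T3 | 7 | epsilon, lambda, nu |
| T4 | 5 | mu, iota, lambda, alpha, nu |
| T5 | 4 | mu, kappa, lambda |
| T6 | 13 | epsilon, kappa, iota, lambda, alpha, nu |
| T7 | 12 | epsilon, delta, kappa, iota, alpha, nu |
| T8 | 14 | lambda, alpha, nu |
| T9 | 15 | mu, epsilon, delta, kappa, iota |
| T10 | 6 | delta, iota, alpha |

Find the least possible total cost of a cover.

T5, T7 together cover every item (T5 ∪ T7 = {mu, epsilon, delta, kappa, iota, lambda, alpha, nu}); total cost 4 + 12 = 16.
The greedy pick T4, T5, T1 costs 18; no covering selection beats 16.

16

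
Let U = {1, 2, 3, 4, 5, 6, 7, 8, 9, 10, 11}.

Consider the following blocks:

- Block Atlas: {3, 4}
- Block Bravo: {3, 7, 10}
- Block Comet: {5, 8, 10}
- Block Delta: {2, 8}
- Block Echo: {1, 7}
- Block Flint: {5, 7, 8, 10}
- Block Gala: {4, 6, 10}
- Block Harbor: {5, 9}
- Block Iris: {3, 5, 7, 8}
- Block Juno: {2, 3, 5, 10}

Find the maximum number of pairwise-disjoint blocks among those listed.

Delta, Echo, Gala, Harbor are pairwise disjoint (Delta={2,8}; Echo={1,7}; Gala={4,6,10}; Harbor={5,9}).
Every remaining block overlaps one of these, and no 5 of the listed blocks are pairwise disjoint, so 4 is the maximum.

4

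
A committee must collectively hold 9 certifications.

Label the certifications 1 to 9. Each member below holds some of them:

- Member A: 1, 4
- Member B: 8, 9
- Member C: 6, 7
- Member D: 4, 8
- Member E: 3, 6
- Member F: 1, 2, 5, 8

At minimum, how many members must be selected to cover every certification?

A and B and C and E and F together: A ∪ B ∪ C ∪ E ∪ F = {1, 2, 3, 4, 5, 6, 7, 8, 9} — every certification is covered.
No 4 of the 6 members cover everything (all 15 combinations miss at least one certification), so 5 is optimal.

5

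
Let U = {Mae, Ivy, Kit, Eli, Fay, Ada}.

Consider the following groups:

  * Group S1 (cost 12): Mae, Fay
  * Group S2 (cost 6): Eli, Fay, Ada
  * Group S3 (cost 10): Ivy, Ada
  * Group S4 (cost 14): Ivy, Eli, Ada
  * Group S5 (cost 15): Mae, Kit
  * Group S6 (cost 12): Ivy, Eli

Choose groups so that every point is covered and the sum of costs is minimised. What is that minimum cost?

31

S2, S3, S5 together cover every point (S2 ∪ S3 ∪ S5 = {Mae, Ivy, Kit, Eli, Fay, Ada}); total cost 6 + 10 + 15 = 31.
No covering selection has total cost below 31.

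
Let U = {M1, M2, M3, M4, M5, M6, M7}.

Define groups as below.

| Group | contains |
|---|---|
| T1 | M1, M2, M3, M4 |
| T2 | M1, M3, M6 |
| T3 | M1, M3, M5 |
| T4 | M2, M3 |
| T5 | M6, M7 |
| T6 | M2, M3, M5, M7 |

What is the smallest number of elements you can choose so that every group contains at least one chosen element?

2

Take H = {M3, M6}. Each listed group contains at least one of these, so H is a hitting set of size 2.
The groups T3, T5 are pairwise disjoint, so any hitting set needs a separate element for each — at least 2. Hence 2 is optimal.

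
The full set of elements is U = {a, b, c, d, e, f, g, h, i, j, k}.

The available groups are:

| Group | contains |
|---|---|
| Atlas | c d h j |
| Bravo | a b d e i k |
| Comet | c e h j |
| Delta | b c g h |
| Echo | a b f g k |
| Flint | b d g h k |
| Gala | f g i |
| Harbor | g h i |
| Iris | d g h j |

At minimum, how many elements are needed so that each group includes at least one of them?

Take T = {c, g, i}. Each listed group contains at least one of these, so T is a hitting set of size 3.
No choice of 2 elements meets every group, so 3 is the minimum.

3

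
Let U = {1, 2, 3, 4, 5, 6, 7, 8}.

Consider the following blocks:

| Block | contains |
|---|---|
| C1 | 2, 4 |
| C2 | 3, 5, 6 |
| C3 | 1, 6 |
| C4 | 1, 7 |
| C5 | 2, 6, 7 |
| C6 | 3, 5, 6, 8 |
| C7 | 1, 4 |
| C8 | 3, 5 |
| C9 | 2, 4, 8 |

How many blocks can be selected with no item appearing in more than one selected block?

3

C1, C4, C6 are pairwise disjoint (C1={2,4}; C4={1,7}; C6={3,5,6,8}).
Every remaining block overlaps one of these, and no 4 of the listed blocks are pairwise disjoint, so 3 is the maximum.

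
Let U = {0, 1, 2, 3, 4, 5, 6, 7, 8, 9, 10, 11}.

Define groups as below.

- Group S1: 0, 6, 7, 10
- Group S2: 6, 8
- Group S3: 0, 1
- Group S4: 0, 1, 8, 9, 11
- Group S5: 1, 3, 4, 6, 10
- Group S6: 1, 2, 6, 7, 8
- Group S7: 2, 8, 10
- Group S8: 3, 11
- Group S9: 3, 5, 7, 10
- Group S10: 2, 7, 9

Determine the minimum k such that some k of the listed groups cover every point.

S4, S5, S6, and S9 cover everything between them: the union {0, 1, 2, 3, 4, 5, 6, 7, 8, 9, 10, 11} is all of U.
No 3 of the 10 groups cover everything (all 120 combinations miss at least one point), so 4 is optimal.

4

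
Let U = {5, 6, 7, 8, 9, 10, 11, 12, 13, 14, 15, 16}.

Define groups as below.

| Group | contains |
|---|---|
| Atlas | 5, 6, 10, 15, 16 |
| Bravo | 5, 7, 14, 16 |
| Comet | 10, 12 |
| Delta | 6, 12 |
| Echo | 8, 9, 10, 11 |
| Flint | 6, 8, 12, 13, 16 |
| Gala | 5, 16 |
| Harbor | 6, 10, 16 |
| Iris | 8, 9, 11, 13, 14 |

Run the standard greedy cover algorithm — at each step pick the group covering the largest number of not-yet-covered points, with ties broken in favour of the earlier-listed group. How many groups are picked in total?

4

Greedy: pick Atlas (covers 5 new) → pick Iris (covers 5 new) → pick Bravo (covers 1 new) → pick Comet (covers 1 new). Total picks: 4.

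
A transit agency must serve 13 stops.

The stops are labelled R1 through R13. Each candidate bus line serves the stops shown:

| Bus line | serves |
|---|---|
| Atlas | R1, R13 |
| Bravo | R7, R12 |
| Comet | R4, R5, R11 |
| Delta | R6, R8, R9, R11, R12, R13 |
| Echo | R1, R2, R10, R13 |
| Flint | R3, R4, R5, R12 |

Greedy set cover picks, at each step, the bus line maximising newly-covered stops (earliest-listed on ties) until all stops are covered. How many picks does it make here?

4

Greedy: pick Delta (covers 6 new) → pick Echo (covers 3 new) → pick Flint (covers 3 new) → pick Bravo (covers 1 new). Total picks: 4.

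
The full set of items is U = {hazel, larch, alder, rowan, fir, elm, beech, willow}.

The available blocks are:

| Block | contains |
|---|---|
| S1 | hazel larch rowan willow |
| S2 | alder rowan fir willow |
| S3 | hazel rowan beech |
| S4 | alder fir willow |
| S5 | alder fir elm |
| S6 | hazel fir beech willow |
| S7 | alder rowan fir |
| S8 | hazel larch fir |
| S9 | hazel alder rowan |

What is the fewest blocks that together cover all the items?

Take {S1, S5, S6}. Their union is {hazel, larch, alder, rowan, fir, elm, beech, willow}, which is all 8 items.
Only S5 contains elm, so S5 is forced; the remaining 5 items need at least 2 more blocks (each remaining block adds at most 4) — so at least 3 blocks are needed, and 3 is optimal.

3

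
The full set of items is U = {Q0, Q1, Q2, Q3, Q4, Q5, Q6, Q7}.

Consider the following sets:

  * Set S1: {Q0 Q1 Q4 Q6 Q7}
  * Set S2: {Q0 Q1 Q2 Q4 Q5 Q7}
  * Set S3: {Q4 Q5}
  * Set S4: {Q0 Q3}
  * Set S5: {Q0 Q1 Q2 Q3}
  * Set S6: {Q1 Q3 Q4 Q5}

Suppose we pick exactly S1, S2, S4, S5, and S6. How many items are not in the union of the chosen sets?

Union of S1, S2, S4, S5, S6 = {Q0, Q1, Q2, Q3, Q4, Q5, Q6, Q7} — that's every item, so 0 are uncovered.

0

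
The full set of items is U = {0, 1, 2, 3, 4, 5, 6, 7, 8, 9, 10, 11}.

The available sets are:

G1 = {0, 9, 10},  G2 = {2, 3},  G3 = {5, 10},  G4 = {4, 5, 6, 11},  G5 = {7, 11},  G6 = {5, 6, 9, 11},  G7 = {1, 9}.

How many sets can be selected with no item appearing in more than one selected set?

4

G2, G3, G5, G7 are pairwise disjoint (G2={2,3}; G3={5,10}; G5={7,11}; G7={1,9}).
Every remaining set overlaps one of these, and no 5 of the listed sets are pairwise disjoint, so 4 is the maximum.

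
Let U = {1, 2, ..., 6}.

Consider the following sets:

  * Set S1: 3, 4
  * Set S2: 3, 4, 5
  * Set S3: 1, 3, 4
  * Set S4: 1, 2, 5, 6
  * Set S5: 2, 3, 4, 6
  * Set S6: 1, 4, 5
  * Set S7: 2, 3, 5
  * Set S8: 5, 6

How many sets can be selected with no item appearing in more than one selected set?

S1, S4 are pairwise disjoint (S1={3,4}; S4={1,2,5,6}).
Every remaining set overlaps one of these, and no 3 of the listed sets are pairwise disjoint, so 2 is the maximum.

2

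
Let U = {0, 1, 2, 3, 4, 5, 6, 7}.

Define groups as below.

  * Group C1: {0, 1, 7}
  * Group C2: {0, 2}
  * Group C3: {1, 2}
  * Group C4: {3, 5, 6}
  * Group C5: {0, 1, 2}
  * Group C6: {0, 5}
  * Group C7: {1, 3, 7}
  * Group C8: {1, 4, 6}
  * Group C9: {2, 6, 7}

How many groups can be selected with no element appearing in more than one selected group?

C2, C7 are pairwise disjoint (C2={0,2}; C7={1,3,7}).
Every remaining group overlaps one of these, and no 3 of the listed groups are pairwise disjoint, so 2 is the maximum.

2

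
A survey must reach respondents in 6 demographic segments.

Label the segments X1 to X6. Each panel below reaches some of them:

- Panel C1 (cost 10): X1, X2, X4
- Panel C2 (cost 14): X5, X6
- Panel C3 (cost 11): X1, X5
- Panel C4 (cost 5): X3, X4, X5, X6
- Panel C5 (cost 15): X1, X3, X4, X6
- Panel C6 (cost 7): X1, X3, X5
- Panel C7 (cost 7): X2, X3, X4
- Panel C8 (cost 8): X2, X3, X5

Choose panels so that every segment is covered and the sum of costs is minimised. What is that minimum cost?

C1, C4 together cover every segment (C1 ∪ C4 = {X1, X2, X3, X4, X5, X6}); total cost 10 + 5 = 15.
No covering selection has total cost below 15.

15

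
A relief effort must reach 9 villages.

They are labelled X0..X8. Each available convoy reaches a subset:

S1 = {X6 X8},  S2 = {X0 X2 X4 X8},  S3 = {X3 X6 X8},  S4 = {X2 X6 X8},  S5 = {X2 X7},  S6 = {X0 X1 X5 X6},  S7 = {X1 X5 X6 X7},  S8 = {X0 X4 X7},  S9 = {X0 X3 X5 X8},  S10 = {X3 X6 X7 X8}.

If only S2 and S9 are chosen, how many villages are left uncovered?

Union of S2, S9 = {X0, X2, X3, X4, X5, X8}.
Not covered: X1, X6, X7 — 3 villages.

3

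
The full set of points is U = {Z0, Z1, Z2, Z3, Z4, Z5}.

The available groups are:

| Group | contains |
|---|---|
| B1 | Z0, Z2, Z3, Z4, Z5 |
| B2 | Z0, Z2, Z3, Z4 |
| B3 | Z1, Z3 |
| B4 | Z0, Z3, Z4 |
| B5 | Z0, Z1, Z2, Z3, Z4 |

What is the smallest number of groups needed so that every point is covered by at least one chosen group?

B1 and B5 cover everything between them: the union {Z0, Z1, Z2, Z3, Z4, Z5} is all of U.
No single group has all 6 points (the largest, B1, has 5), so 2 is optimal.

2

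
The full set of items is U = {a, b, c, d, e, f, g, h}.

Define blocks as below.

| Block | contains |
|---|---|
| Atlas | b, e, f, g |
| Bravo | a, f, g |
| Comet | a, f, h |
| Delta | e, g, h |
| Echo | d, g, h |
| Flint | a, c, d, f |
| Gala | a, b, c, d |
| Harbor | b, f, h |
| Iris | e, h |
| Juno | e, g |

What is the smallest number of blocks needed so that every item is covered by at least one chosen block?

3

Comet and Gala and Juno together: Comet ∪ Gala ∪ Juno = {a, b, c, d, e, f, g, h} — every item is covered.
No 2 of the 10 blocks cover everything (all 45 combinations miss at least one item), so 3 is optimal.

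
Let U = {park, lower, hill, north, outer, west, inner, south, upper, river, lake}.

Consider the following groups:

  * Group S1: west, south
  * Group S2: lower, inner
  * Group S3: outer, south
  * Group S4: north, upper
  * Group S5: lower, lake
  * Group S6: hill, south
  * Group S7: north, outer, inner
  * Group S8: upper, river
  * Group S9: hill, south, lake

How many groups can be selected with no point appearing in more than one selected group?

S5, S6, S7, S8 are pairwise disjoint (S5={lower,lake}; S6={hill,south}; S7={north,outer,inner}; S8={upper,river}).
Every remaining group overlaps one of these, and no 5 of the listed groups are pairwise disjoint, so 4 is the maximum.

4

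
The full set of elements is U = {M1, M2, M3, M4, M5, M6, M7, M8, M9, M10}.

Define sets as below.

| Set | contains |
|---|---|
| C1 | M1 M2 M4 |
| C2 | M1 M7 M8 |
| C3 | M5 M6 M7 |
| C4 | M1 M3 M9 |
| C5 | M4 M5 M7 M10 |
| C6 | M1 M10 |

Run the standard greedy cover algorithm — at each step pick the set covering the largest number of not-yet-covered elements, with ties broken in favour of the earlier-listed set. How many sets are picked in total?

Greedy: pick C5 (covers 4 new) → pick C4 (covers 3 new) → pick C1 (covers 1 new) → pick C2 (covers 1 new) → pick C3 (covers 1 new). Total picks: 5.

5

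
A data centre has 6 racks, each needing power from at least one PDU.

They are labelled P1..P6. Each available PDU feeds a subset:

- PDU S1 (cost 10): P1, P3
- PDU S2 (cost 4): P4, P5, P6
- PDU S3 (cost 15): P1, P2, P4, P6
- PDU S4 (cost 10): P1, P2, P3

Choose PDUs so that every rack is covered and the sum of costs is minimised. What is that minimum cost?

S2, S4 together cover every rack (S2 ∪ S4 = {P1, P2, P3, P4, P5, P6}); total cost 4 + 10 = 14.
No covering selection has total cost below 14.

14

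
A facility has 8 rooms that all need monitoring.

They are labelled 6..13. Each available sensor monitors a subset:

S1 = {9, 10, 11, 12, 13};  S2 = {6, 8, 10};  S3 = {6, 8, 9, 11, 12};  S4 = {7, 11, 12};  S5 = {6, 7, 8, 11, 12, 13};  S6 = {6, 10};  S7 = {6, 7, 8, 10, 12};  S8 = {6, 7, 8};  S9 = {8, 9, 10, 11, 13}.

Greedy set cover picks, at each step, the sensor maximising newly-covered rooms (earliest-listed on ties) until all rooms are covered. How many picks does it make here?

2

Greedy: pick S5 (covers 6 new) → pick S1 (covers 2 new). Total picks: 2.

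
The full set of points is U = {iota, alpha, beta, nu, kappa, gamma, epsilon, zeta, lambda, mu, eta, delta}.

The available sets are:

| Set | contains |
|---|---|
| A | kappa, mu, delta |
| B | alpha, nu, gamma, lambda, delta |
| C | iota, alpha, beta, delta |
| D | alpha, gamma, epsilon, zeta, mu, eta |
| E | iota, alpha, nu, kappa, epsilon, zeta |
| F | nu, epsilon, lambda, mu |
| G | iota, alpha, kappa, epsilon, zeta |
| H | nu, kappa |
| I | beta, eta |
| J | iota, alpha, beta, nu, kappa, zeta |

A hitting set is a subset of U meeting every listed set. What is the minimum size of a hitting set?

4

The 4 points {beta, kappa, lambda, mu} hit every set.
No choice of 3 points meets every set, so 4 is the minimum.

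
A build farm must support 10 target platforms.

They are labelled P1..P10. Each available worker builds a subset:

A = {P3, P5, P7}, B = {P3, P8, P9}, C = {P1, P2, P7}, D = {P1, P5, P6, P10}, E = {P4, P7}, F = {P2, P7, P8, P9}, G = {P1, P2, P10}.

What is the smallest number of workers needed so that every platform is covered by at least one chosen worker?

4

B and D and E and F together: B ∪ D ∪ E ∪ F = {P1, P2, P3, P4, P5, P6, P7, P8, P9, P10} — every platform is covered.
No 3 of the 7 workers cover everything (all 35 combinations miss at least one platform), so 4 is optimal.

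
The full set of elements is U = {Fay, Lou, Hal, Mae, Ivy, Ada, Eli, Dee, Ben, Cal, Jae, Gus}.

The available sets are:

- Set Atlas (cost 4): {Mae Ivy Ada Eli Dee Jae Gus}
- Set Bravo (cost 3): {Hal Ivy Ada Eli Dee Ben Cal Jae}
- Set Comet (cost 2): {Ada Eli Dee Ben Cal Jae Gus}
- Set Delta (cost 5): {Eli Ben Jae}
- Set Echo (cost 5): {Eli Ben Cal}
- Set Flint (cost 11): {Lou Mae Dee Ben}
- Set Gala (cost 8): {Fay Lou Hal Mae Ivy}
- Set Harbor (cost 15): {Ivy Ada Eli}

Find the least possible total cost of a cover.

10

Comet, Gala together cover every element (Comet ∪ Gala = {Fay, Lou, Hal, Mae, Ivy, Ada, Eli, Dee, Ben, Cal, Jae, Gus}); total cost 2 + 8 = 10.
The greedy pick Comet, Bravo, Gala costs 13; no covering selection beats 10.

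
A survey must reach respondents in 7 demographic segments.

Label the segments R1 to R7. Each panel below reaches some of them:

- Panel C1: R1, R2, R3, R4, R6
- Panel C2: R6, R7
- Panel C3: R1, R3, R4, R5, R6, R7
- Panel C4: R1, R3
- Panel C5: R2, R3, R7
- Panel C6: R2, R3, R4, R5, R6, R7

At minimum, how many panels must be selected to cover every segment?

2

C1 and C3 together: C1 ∪ C3 = {R1, R2, R3, R4, R5, R6, R7} — every segment is covered.
No single panel has all 7 segments (the largest, C3, has 6), so 2 is optimal.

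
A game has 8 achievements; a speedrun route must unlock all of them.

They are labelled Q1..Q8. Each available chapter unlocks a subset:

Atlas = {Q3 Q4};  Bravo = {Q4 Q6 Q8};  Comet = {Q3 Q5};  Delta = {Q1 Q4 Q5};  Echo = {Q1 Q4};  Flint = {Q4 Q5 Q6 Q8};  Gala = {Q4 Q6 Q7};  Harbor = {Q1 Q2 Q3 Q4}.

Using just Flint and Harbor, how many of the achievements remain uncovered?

1

Union of Flint, Harbor = {Q1, Q2, Q3, Q4, Q5, Q6, Q8}.
Not covered: Q7 — 1 achievement.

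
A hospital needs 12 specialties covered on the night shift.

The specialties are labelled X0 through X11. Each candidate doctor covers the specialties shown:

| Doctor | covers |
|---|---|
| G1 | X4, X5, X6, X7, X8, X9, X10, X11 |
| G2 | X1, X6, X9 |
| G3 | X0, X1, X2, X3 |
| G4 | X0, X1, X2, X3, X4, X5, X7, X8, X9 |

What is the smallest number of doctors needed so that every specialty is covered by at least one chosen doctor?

2

G1 and G3 together: G1 ∪ G3 = {X0, X1, X2, X3, X4, X5, X6, X7, X8, X9, X10, X11} — every specialty is covered.
No single doctor has all 12 specialties (the largest, G4, has 9), so 2 is optimal.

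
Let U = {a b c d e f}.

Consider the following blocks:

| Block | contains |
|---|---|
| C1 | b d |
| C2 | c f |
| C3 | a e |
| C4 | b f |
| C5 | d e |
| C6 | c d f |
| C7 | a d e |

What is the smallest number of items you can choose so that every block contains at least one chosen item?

3

H = {d, e, f} meets every block (each contains at least one member of H), and |H| = 3.
The blocks C1, C2, C3 are pairwise disjoint, so any hitting set needs a separate item for each — at least 3. Hence 3 is optimal.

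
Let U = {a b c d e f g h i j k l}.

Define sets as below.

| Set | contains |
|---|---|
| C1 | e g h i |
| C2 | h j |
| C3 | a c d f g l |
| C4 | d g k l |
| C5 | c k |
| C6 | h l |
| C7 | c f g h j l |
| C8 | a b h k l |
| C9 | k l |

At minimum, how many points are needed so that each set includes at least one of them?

The 3 points {d, h, k} hit every set.
No choice of 2 points meets every set, so 3 is the minimum.

3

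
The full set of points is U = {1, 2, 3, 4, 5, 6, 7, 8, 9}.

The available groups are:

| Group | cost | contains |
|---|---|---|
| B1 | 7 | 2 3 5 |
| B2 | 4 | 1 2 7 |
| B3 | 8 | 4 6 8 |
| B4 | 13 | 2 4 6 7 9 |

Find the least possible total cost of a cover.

B1, B2, B3, B4 together cover every point (B1 ∪ B2 ∪ B3 ∪ B4 = {1, 2, 3, 4, 5, 6, 7, 8, 9}); total cost 7 + 4 + 8 + 13 = 32.
No covering selection has total cost below 32.

32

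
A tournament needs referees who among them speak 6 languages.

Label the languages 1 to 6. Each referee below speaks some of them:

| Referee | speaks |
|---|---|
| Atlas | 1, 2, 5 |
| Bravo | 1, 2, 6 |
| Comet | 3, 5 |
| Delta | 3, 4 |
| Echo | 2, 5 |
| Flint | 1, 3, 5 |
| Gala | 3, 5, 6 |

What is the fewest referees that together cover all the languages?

3

Take {Atlas, Bravo, Delta}. Their union is {1, 2, 3, 4, 5, 6}, which is all 6 languages.
Only Delta contains 4, so Delta is forced; the remaining 4 languages need at least 2 more referees (each remaining referee adds at most 3) — so at least 3 referees are needed, and 3 is optimal.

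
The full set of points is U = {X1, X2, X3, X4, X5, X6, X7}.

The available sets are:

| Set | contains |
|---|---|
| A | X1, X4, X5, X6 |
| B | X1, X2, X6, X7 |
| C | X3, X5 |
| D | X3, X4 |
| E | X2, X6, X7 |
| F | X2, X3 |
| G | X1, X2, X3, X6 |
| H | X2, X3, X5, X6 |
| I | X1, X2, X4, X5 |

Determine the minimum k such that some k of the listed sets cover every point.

3

A, E, and G cover everything between them: the union {X1, X2, X3, X4, X5, X6, X7} is all of U.
No 2 of the 9 sets cover everything (all 36 combinations miss at least one point), so 3 is optimal.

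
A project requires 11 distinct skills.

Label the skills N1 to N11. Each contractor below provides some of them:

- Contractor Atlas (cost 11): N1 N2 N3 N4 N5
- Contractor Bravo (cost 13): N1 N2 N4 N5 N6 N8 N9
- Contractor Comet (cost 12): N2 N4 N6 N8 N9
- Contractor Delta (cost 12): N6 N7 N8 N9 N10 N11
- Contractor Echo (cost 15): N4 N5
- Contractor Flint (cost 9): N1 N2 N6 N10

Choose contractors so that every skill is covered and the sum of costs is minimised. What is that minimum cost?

Atlas, Delta together cover every skill (Atlas ∪ Delta = {N1, N2, N3, N4, N5, N6, N7, N8, N9, N10, N11}); total cost 11 + 12 = 23.
The greedy pick Bravo, Delta, Atlas costs 36; no covering selection beats 23.

23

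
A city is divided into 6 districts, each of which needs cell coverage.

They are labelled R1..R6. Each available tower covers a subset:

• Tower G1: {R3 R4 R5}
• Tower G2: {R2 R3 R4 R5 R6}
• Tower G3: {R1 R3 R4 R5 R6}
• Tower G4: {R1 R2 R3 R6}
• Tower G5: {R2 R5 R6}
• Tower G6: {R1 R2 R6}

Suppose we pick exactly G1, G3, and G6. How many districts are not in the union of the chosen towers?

Union of G1, G3, G6 = {R1, R2, R3, R4, R5, R6} — that's every district, so 0 are uncovered.

0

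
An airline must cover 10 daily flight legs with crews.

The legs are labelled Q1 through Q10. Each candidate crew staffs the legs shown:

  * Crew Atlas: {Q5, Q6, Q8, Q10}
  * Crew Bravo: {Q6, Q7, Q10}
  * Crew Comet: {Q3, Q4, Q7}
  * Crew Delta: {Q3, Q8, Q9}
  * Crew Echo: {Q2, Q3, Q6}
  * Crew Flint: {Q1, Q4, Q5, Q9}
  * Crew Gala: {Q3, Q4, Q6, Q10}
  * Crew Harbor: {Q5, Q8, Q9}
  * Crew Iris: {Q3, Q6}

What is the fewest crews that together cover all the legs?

Atlas and Comet and Echo and Flint together: Atlas ∪ Comet ∪ Echo ∪ Flint = {Q1, Q2, Q3, Q4, Q5, Q6, Q7, Q8, Q9, Q10} — every leg is covered.
No 3 of the 9 crews cover everything (all 84 combinations miss at least one leg), so 4 is optimal.

4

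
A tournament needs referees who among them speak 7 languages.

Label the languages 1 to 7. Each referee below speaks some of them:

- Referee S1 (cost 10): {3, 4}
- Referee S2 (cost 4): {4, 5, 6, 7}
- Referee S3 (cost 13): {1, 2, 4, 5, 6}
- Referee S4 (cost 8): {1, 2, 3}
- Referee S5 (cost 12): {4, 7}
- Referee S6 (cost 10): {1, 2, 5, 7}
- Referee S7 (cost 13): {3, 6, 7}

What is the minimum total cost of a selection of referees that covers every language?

12

S2, S4 together cover every language (S2 ∪ S4 = {1, 2, 3, 4, 5, 6, 7}); total cost 4 + 8 = 12.
No covering selection has total cost below 12.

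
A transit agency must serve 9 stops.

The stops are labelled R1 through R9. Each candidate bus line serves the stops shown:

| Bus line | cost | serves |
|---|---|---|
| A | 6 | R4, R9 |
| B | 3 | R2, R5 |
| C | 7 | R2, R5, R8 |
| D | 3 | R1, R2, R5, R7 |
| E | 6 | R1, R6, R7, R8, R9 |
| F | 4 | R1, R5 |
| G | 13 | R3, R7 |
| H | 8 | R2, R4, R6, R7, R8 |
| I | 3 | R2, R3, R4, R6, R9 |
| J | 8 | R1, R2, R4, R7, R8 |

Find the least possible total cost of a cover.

12

D, E, I together cover every stop (D ∪ E ∪ I = {R1, R2, R3, R4, R5, R6, R7, R8, R9}); total cost 3 + 6 + 3 = 12.
No covering selection has total cost below 12.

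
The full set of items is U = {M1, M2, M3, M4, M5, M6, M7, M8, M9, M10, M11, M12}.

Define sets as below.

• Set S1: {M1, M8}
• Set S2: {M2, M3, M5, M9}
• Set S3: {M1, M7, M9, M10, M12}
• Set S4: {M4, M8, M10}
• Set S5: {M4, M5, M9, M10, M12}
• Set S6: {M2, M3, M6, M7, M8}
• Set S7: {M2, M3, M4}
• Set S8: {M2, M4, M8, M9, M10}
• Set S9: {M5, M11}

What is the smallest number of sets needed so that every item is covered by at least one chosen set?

4

Take {S3, S5, S6, S9}. Their union is {M1, M2, M3, M4, M5, M6, M7, M8, M9, M10, M11, M12}, which is all 12 items.
No 3 of the 9 sets cover everything (all 84 combinations miss at least one item), so 4 is optimal.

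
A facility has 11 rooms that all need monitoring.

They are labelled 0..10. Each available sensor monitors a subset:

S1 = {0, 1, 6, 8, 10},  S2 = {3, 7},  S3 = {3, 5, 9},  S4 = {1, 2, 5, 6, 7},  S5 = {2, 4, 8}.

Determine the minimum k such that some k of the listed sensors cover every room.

Take {S1, S3, S4, S5}. Their union is {0, 1, 2, 3, 4, 5, 6, 7, 8, 9, 10}, which is all 11 rooms.
No 3 of the 5 sensors cover everything (all 10 combinations miss at least one room), so 4 is optimal.

4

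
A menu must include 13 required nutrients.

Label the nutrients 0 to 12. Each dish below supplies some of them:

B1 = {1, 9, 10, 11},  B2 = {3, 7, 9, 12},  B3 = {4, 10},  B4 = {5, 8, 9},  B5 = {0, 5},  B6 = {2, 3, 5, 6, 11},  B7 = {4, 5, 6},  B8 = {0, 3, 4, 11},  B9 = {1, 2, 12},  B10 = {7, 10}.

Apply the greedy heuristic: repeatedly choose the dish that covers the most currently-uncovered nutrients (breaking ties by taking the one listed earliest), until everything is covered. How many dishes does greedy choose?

5

Greedy: pick B6 (covers 5 new) → pick B1 (covers 3 new) → pick B2 (covers 2 new) → pick B8 (covers 2 new) → pick B4 (covers 1 new). Total picks: 5.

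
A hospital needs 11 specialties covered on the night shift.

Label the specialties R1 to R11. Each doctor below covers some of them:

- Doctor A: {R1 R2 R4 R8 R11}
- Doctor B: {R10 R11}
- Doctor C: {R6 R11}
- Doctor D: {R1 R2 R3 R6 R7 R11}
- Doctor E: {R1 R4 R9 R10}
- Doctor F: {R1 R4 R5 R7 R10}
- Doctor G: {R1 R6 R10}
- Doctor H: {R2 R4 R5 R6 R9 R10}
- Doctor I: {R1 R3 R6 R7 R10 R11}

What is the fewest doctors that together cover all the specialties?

3

Take {A, H, I}. Their union is {R1, R2, R3, R4, R5, R6, R7, R8, R9, R10, R11}, which is all 11 specialties.
Only A contains R8, so A is forced; the remaining 6 specialties need at least 2 more doctors (each remaining doctor adds at most 4) — so at least 3 doctors are needed, and 3 is optimal.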